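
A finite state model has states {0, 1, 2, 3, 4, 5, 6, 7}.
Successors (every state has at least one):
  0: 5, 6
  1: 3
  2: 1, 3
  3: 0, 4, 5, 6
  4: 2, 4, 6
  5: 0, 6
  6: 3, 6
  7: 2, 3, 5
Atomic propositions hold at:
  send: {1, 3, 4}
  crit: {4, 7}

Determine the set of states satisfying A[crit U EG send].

EG send: greatest fixpoint, start Z0 = {1, 3, 4}, keep only states in Sat with some successor in Z. Already a fixed point.
Sat(EG send) = {1, 3, 4}
A[crit U EG send]: least fixpoint, start Z0 = Sat(EG send) = {1, 3, 4}, add states in Sat(crit) with every successor in Z. Already a fixed point.
Sat(A[crit U EG send]) = {1, 3, 4}

{1, 3, 4}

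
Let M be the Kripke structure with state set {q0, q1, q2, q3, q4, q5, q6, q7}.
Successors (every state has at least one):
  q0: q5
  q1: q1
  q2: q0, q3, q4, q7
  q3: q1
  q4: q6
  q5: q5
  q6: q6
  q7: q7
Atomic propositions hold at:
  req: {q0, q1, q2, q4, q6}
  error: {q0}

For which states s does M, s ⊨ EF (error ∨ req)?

Sat(error ∨ req) = {q0, q1, q2, q4, q6}
EF (error ∨ req): least fixpoint, start Z0 = {q0, q1, q2, q4, q6}, add states with some successor in Z. Z1 = {q0, q1, q2, q3, q4, q6}; fixed.
Sat(EF (error ∨ req)) = {q0, q1, q2, q3, q4, q6}

{q0, q1, q2, q3, q4, q6}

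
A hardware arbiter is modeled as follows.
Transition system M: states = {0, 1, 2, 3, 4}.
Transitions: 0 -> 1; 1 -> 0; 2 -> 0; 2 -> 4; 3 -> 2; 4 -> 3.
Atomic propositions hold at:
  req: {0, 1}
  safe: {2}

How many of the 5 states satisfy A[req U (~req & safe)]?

Sat(~req) = {2, 3, 4}
Sat(~req & safe) = {2}
A[req U (~req & safe)]: least fixpoint, start Z0 = Sat((~req & safe)) = {2}, add states in Sat(req) with every successor in Z. Already a fixed point.
Sat(A[req U (~req & safe)]) = {2}
|Sat(A[req U (~req & safe)])| = |{2}| = 1.

1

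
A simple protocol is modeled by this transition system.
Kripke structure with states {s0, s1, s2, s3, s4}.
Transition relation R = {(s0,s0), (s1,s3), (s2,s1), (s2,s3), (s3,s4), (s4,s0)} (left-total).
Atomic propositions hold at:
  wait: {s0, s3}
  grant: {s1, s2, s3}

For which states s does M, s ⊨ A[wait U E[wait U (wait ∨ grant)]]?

Sat(wait ∨ grant) = {s0, s1, s2, s3}
E[wait U (wait ∨ grant)]: least fixpoint, start Z0 = Sat((wait ∨ grant)) = {s0, s1, s2, s3}, add states in Sat(wait) with some successor in Z. Already a fixed point.
Sat(E[wait U (wait ∨ grant)]) = {s0, s1, s2, s3}
A[wait U E[wait U (wait ∨ grant)]]: least fixpoint, start Z0 = Sat(E[wait U (wait ∨ grant)]) = {s0, s1, s2, s3}, add states in Sat(wait) with every successor in Z. Already a fixed point.
Sat(A[wait U E[wait U (wait ∨ grant)]]) = {s0, s1, s2, s3}

{s0, s1, s2, s3}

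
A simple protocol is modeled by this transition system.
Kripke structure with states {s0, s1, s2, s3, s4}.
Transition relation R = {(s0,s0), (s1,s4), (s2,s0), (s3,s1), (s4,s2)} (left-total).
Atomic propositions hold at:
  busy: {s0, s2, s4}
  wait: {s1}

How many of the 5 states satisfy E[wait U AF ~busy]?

Sat(~busy) = {s1, s3}
AF ~busy: least fixpoint, start Z0 = {s1, s3}, add states with every successor in Z. Already a fixed point.
Sat(AF ~busy) = {s1, s3}
E[wait U AF ~busy]: least fixpoint, start Z0 = Sat(AF ~busy) = {s1, s3}, add states in Sat(wait) with some successor in Z. Already a fixed point.
Sat(E[wait U AF ~busy]) = {s1, s3}
|Sat(E[wait U AF ~busy])| = |{s1, s3}| = 2.

2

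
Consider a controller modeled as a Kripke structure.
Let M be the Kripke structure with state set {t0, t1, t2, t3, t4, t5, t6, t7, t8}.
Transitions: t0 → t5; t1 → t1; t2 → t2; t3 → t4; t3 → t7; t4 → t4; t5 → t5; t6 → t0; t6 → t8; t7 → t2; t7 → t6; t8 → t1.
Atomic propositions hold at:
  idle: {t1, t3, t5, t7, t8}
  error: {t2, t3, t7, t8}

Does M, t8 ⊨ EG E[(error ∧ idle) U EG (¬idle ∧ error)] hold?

No

Sat(error ∧ idle) = {t3, t7, t8}
Sat(¬idle) = {t0, t2, t4, t6}
Sat(¬idle ∧ error) = {t2}
EG (¬idle ∧ error): greatest fixpoint, start Z0 = {t2}, keep only states in Sat with some successor in Z. Already a fixed point.
Sat(EG (¬idle ∧ error)) = {t2}
E[(error ∧ idle) U EG (¬idle ∧ error)]: least fixpoint, start Z0 = Sat(EG (¬idle ∧ error)) = {t2}, add states in Sat(error ∧ idle) with some successor in Z. Z1 = {t2, t7}; Z2 = {t2, t3, t7}; fixed.
Sat(E[(error ∧ idle) U EG (¬idle ∧ error)]) = {t2, t3, t7}
EG E[(error ∧ idle) U EG (¬idle ∧ error)]: greatest fixpoint, start Z0 = {t2, t3, t7}, keep only states in Sat with some successor in Z. Already a fixed point.
Sat(EG E[(error ∧ idle) U EG (¬idle ∧ error)]) = {t2, t3, t7}
t8 ∉ Sat(EG E[(error ∧ idle) U EG (¬idle ∧ error)]) = {t2, t3, t7}, so the formula does not hold at t8.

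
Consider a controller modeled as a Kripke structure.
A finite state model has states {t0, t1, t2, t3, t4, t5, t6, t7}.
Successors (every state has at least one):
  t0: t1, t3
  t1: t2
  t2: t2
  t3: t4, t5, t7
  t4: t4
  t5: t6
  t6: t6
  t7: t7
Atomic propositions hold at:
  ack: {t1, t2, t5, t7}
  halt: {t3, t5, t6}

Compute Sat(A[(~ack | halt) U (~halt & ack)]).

{t1, t2, t7}

Sat(~ack) = {t0, t3, t4, t6}
Sat(~ack | halt) = {t0, t3, t4, t5, t6}
Sat(~halt) = {t0, t1, t2, t4, t7}
Sat(~halt & ack) = {t1, t2, t7}
A[(~ack | halt) U (~halt & ack)]: least fixpoint, start Z0 = Sat((~halt & ack)) = {t1, t2, t7}, add states in Sat(~ack | halt) with every successor in Z. Already a fixed point.
Sat(A[(~ack | halt) U (~halt & ack)]) = {t1, t2, t7}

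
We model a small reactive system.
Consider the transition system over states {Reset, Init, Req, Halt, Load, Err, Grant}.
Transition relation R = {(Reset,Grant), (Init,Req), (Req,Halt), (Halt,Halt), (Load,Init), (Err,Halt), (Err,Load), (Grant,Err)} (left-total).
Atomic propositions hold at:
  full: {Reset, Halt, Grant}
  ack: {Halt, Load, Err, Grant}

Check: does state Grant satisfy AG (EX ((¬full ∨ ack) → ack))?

Sat(¬full) = {Init, Req, Load, Err}
Sat(¬full ∨ ack) = {Init, Req, Halt, Load, Err, Grant}
Sat((¬full ∨ ack) → ack) = {Reset, Halt, Load, Err, Grant}
Sat(EX ((¬full ∨ ack) → ack)) = {s : some successor in {Reset, Halt, Load, Err, Grant}} = {Reset, Req, Halt, Err, Grant}
AG (EX ((¬full ∨ ack) → ack)): greatest fixpoint, start Z0 = {Reset, Req, Halt, Err, Grant}, keep only states in Sat with every successor in Z. Z1 = {Reset, Req, Halt, Grant}; Z2 = {Reset, Req, Halt}; Z3 = {Req, Halt}; fixed.
Sat(AG (EX ((¬full ∨ ack) → ack))) = {Req, Halt}
Grant ∉ Sat(AG (EX ((¬full ∨ ack) → ack))) = {Req, Halt}, so the formula does not hold at Grant.

No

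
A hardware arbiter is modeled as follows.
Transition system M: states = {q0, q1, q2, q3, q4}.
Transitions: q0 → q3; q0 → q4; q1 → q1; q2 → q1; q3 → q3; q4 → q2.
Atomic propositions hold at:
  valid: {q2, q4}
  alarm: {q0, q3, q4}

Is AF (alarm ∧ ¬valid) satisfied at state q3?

Yes

Sat(¬valid) = {q0, q1, q3}
Sat(alarm ∧ ¬valid) = {q0, q3}
AF (alarm ∧ ¬valid): least fixpoint, start Z0 = {q0, q3}, add states with every successor in Z. Already a fixed point.
Sat(AF (alarm ∧ ¬valid)) = {q0, q3}
q3 ∈ Sat(AF (alarm ∧ ¬valid)) = {q0, q3}, so the formula holds at q3.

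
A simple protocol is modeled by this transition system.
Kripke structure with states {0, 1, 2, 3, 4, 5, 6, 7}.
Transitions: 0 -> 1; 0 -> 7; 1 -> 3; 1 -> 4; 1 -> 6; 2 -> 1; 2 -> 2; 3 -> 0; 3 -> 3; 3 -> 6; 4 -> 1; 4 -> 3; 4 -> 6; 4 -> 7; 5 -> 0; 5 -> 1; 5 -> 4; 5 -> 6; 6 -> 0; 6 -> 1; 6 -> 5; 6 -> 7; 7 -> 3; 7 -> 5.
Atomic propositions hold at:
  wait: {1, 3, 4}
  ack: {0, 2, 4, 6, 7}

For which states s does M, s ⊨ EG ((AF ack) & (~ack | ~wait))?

AF ack: least fixpoint, start Z0 = {0, 2, 4, 6, 7}, add states with every successor in Z. Already a fixed point.
Sat(AF ack) = {0, 2, 4, 6, 7}
Sat(~ack) = {1, 3, 5}
Sat(~wait) = {0, 2, 5, 6, 7}
Sat(~ack | ~wait) = {0, 1, 2, 3, 5, 6, 7}
Sat((AF ack) & (~ack | ~wait)) = {0, 2, 6, 7}
EG ((AF ack) & (~ack | ~wait)): greatest fixpoint, start Z0 = {0, 2, 6, 7}, keep only states in Sat with some successor in Z. Z1 = {0, 2, 6}; Z2 = {2, 6}; Z3 = {2}; fixed.
Sat(EG ((AF ack) & (~ack | ~wait))) = {2}

{2}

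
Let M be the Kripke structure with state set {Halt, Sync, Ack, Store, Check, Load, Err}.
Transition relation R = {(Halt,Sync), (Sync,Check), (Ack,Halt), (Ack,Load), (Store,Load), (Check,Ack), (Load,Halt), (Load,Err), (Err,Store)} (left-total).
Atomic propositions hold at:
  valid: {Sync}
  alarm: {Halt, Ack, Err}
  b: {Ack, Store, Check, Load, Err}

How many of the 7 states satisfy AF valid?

2

AF valid: least fixpoint, start Z0 = {Sync}, add states with every successor in Z. Z1 = {Halt, Sync}; fixed.
Sat(AF valid) = {Halt, Sync}
|Sat(AF valid)| = |{Halt, Sync}| = 2.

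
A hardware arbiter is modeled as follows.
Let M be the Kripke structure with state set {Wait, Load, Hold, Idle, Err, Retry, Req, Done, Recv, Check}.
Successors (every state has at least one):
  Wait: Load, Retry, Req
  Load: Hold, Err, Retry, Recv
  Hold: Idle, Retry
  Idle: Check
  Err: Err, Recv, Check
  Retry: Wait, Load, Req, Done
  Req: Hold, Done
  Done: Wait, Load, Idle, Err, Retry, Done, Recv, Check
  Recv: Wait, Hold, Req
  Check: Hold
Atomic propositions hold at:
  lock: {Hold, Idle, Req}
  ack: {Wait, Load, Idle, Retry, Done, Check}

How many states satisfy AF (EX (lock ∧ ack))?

5

Sat(lock ∧ ack) = {Idle}
Sat(EX (lock ∧ ack)) = {s : some successor in {Idle}} = {Hold, Done}
AF (EX (lock ∧ ack)): least fixpoint, start Z0 = {Hold, Done}, add states with every successor in Z. Z1 = {Hold, Req, Done, Check}; Z2 = {Hold, Idle, Req, Done, Check}; fixed.
Sat(AF (EX (lock ∧ ack))) = {Hold, Idle, Req, Done, Check}
|Sat(AF (EX (lock ∧ ack)))| = |{Hold, Idle, Req, Done, Check}| = 5.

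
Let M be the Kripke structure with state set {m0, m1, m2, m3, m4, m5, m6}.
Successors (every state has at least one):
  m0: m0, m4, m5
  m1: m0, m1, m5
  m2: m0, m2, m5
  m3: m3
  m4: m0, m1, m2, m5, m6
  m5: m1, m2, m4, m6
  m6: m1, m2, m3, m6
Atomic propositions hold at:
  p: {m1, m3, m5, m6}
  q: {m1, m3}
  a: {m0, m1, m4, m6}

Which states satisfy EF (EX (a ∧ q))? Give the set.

Sat(a ∧ q) = {m1}
Sat(EX (a ∧ q)) = {s : some successor in {m1}} = {m1, m4, m5, m6}
EF (EX (a ∧ q)): least fixpoint, start Z0 = {m1, m4, m5, m6}, add states with some successor in Z. Z1 = {m0, m1, m2, m4, m5, m6}; fixed.
Sat(EF (EX (a ∧ q))) = {m0, m1, m2, m4, m5, m6}

{m0, m1, m2, m4, m5, m6}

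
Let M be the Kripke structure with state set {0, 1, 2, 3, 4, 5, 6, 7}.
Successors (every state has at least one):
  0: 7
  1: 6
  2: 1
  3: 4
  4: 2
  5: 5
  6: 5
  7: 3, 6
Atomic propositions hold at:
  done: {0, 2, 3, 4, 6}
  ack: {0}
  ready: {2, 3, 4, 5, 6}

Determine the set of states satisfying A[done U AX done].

{0, 1, 2, 3, 4, 7}

Sat(AX done) = {s : every successor in {0, 2, 3, 4, 6}} = {1, 3, 4, 7}
A[done U AX done]: least fixpoint, start Z0 = Sat(AX done) = {1, 3, 4, 7}, add states in Sat(done) with every successor in Z. Z1 = {0, 1, 2, 3, 4, 7}; fixed.
Sat(A[done U AX done]) = {0, 1, 2, 3, 4, 7}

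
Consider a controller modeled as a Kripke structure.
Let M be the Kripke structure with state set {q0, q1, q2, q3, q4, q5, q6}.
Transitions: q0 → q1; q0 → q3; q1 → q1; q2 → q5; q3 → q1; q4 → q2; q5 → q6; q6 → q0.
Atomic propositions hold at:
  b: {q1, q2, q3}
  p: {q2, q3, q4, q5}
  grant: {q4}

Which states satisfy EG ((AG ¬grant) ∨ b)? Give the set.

Sat(¬grant) = {q0, q1, q2, q3, q5, q6}
AG ¬grant: greatest fixpoint, start Z0 = {q0, q1, q2, q3, q5, q6}, keep only states in Sat with every successor in Z. Already a fixed point.
Sat(AG ¬grant) = {q0, q1, q2, q3, q5, q6}
Sat((AG ¬grant) ∨ b) = {q0, q1, q2, q3, q5, q6}
EG ((AG ¬grant) ∨ b): greatest fixpoint, start Z0 = {q0, q1, q2, q3, q5, q6}, keep only states in Sat with some successor in Z. Already a fixed point.
Sat(EG ((AG ¬grant) ∨ b)) = {q0, q1, q2, q3, q5, q6}

{q0, q1, q2, q3, q5, q6}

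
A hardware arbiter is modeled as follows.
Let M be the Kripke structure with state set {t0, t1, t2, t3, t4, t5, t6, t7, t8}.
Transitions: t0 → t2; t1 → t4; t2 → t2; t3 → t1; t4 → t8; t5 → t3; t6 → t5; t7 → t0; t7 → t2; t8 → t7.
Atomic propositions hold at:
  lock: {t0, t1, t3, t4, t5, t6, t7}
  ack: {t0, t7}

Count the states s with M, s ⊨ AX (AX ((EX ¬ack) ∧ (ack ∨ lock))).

4

Sat(¬ack) = {t1, t2, t3, t4, t5, t6, t8}
Sat(EX ¬ack) = {s : some successor in {t1, t2, t3, t4, t5, t6, t8}} = {t0, t1, t2, t3, t4, t5, t6, t7}
Sat(ack ∨ lock) = {t0, t1, t3, t4, t5, t6, t7}
Sat((EX ¬ack) ∧ (ack ∨ lock)) = {t0, t1, t3, t4, t5, t6, t7}
Sat(AX ((EX ¬ack) ∧ (ack ∨ lock))) = {s : every successor in {t0, t1, t3, t4, t5, t6, t7}} = {t1, t3, t5, t6, t8}
Sat(AX (AX ((EX ¬ack) ∧ (ack ∨ lock)))) = {s : every successor in {t1, t3, t5, t6, t8}} = {t3, t4, t5, t6}
|Sat(AX (AX ((EX ¬ack) ∧ (ack ∨ lock))))| = |{t3, t4, t5, t6}| = 4.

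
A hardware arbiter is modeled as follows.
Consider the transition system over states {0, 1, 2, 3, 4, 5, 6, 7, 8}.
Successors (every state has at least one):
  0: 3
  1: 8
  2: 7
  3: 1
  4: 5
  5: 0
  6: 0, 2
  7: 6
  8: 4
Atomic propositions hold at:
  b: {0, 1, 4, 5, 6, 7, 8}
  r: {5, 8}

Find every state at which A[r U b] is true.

A[r U b]: least fixpoint, start Z0 = Sat(b) = {0, 1, 4, 5, 6, 7, 8}, add states in Sat(r) with every successor in Z. Already a fixed point.
Sat(A[r U b]) = {0, 1, 4, 5, 6, 7, 8}

{0, 1, 4, 5, 6, 7, 8}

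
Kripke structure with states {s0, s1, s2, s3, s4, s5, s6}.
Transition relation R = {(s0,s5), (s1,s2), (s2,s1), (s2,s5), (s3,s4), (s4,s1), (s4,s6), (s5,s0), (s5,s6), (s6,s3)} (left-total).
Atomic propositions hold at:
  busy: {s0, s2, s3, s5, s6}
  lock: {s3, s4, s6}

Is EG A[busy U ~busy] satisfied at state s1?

No

Sat(~busy) = {s1, s4}
A[busy U ~busy]: least fixpoint, start Z0 = Sat(~busy) = {s1, s4}, add states in Sat(busy) with every successor in Z. Z1 = {s1, s3, s4}; Z2 = {s1, s3, s4, s6}; fixed.
Sat(A[busy U ~busy]) = {s1, s3, s4, s6}
EG A[busy U ~busy]: greatest fixpoint, start Z0 = {s1, s3, s4, s6}, keep only states in Sat with some successor in Z. Z1 = {s3, s4, s6}; fixed.
Sat(EG A[busy U ~busy]) = {s3, s4, s6}
s1 ∉ Sat(EG A[busy U ~busy]) = {s3, s4, s6}, so the formula does not hold at s1.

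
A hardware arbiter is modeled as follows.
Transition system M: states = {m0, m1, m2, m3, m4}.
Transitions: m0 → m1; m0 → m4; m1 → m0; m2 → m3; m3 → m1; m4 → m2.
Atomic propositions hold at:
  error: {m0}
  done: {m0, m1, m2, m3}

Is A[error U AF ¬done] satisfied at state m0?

No

Sat(¬done) = {m4}
AF ¬done: least fixpoint, start Z0 = {m4}, add states with every successor in Z. Already a fixed point.
Sat(AF ¬done) = {m4}
A[error U AF ¬done]: least fixpoint, start Z0 = Sat(AF ¬done) = {m4}, add states in Sat(error) with every successor in Z. Already a fixed point.
Sat(A[error U AF ¬done]) = {m4}
m0 ∉ Sat(A[error U AF ¬done]) = {m4}, so the formula does not hold at m0.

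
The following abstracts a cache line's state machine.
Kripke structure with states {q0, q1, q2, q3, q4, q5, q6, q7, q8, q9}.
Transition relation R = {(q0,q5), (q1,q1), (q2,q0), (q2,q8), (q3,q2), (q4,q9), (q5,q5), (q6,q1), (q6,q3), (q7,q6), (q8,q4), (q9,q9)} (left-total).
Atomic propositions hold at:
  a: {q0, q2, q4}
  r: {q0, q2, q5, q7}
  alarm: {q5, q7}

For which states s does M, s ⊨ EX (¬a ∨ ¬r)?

{q0, q1, q2, q4, q5, q6, q7, q8, q9}

Sat(¬a) = {q1, q3, q5, q6, q7, q8, q9}
Sat(¬r) = {q1, q3, q4, q6, q8, q9}
Sat(¬a ∨ ¬r) = {q1, q3, q4, q5, q6, q7, q8, q9}
Sat(EX (¬a ∨ ¬r)) = {s : some successor in {q1, q3, q4, q5, q6, q7, q8, q9}} = {q0, q1, q2, q4, q5, q6, q7, q8, q9}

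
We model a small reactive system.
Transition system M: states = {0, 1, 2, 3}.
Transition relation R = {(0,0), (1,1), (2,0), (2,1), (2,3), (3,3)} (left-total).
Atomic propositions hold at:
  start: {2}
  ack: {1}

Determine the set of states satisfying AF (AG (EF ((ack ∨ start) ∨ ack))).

Sat(ack ∨ start) = {1, 2}
Sat((ack ∨ start) ∨ ack) = {1, 2}
EF ((ack ∨ start) ∨ ack): least fixpoint, start Z0 = {1, 2}, add states with some successor in Z. Already a fixed point.
Sat(EF ((ack ∨ start) ∨ ack)) = {1, 2}
AG (EF ((ack ∨ start) ∨ ack)): greatest fixpoint, start Z0 = {1, 2}, keep only states in Sat with every successor in Z. Z1 = {1}; fixed.
Sat(AG (EF ((ack ∨ start) ∨ ack))) = {1}
AF (AG (EF ((ack ∨ start) ∨ ack))): least fixpoint, start Z0 = {1}, add states with every successor in Z. Already a fixed point.
Sat(AF (AG (EF ((ack ∨ start) ∨ ack)))) = {1}

{1}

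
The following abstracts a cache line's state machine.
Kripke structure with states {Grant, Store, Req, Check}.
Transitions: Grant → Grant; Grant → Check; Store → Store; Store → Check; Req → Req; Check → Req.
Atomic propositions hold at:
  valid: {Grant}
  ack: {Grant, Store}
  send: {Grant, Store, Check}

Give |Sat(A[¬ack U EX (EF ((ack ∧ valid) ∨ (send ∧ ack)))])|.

2

Sat(¬ack) = {Req, Check}
Sat(ack ∧ valid) = {Grant}
Sat(send ∧ ack) = {Grant, Store}
Sat((ack ∧ valid) ∨ (send ∧ ack)) = {Grant, Store}
EF ((ack ∧ valid) ∨ (send ∧ ack)): least fixpoint, start Z0 = {Grant, Store}, add states with some successor in Z. Already a fixed point.
Sat(EF ((ack ∧ valid) ∨ (send ∧ ack))) = {Grant, Store}
Sat(EX (EF ((ack ∧ valid) ∨ (send ∧ ack)))) = {s : some successor in {Grant, Store}} = {Grant, Store}
A[¬ack U EX (EF ((ack ∧ valid) ∨ (send ∧ ack)))]: least fixpoint, start Z0 = Sat(EX (EF ((ack ∧ valid) ∨ (send ∧ ack)))) = {Grant, Store}, add states in Sat(¬ack) with every successor in Z. Already a fixed point.
Sat(A[¬ack U EX (EF ((ack ∧ valid) ∨ (send ∧ ack)))]) = {Grant, Store}
|Sat(A[¬ack U EX (EF ((ack ∧ valid) ∨ (send ∧ ack)))])| = |{Grant, Store}| = 2.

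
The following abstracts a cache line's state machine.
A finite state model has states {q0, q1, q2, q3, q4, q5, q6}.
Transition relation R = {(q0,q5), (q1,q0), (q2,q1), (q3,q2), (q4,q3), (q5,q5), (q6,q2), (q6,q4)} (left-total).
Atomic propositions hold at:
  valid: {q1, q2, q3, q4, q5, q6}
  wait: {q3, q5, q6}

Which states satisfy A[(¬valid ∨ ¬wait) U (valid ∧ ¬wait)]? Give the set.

Sat(¬valid) = {q0}
Sat(¬wait) = {q0, q1, q2, q4}
Sat(¬valid ∨ ¬wait) = {q0, q1, q2, q4}
Sat(valid ∧ ¬wait) = {q1, q2, q4}
A[(¬valid ∨ ¬wait) U (valid ∧ ¬wait)]: least fixpoint, start Z0 = Sat((valid ∧ ¬wait)) = {q1, q2, q4}, add states in Sat(¬valid ∨ ¬wait) with every successor in Z. Already a fixed point.
Sat(A[(¬valid ∨ ¬wait) U (valid ∧ ¬wait)]) = {q1, q2, q4}

{q1, q2, q4}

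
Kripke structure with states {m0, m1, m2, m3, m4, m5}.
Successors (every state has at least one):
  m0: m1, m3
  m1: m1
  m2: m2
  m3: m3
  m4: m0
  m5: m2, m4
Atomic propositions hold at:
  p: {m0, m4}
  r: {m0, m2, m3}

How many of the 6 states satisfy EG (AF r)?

5

AF r: least fixpoint, start Z0 = {m0, m2, m3}, add states with every successor in Z. Z1 = {m0, m2, m3, m4}; Z2 = {m0, m2, m3, m4, m5}; fixed.
Sat(AF r) = {m0, m2, m3, m4, m5}
EG (AF r): greatest fixpoint, start Z0 = {m0, m2, m3, m4, m5}, keep only states in Sat with some successor in Z. Already a fixed point.
Sat(EG (AF r)) = {m0, m2, m3, m4, m5}
|Sat(EG (AF r))| = |{m0, m2, m3, m4, m5}| = 5.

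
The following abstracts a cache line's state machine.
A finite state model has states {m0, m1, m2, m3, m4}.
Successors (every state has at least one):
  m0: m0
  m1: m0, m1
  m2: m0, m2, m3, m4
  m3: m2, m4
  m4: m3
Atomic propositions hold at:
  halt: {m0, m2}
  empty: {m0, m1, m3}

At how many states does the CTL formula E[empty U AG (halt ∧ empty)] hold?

2

Sat(halt ∧ empty) = {m0}
AG (halt ∧ empty): greatest fixpoint, start Z0 = {m0}, keep only states in Sat with every successor in Z. Already a fixed point.
Sat(AG (halt ∧ empty)) = {m0}
E[empty U AG (halt ∧ empty)]: least fixpoint, start Z0 = Sat(AG (halt ∧ empty)) = {m0}, add states in Sat(empty) with some successor in Z. Z1 = {m0, m1}; fixed.
Sat(E[empty U AG (halt ∧ empty)]) = {m0, m1}
|Sat(E[empty U AG (halt ∧ empty)])| = |{m0, m1}| = 2.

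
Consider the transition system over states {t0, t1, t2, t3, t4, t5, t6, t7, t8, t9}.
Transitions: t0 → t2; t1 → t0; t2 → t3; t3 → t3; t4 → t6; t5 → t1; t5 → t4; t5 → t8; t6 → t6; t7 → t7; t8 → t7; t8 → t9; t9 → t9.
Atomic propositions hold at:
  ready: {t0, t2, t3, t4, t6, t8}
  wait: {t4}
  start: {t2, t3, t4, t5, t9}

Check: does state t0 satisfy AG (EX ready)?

Sat(EX ready) = {s : some successor in {t0, t2, t3, t4, t6, t8}} = {t0, t1, t2, t3, t4, t5, t6}
AG (EX ready): greatest fixpoint, start Z0 = {t0, t1, t2, t3, t4, t5, t6}, keep only states in Sat with every successor in Z. Z1 = {t0, t1, t2, t3, t4, t6}; fixed.
Sat(AG (EX ready)) = {t0, t1, t2, t3, t4, t6}
t0 ∈ Sat(AG (EX ready)) = {t0, t1, t2, t3, t4, t6}, so the formula holds at t0.

Yes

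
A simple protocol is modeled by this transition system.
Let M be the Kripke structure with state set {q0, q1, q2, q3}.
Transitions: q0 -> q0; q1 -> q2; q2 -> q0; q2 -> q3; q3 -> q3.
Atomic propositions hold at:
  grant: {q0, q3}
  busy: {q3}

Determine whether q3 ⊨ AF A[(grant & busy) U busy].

Yes

Sat(grant & busy) = {q3}
A[(grant & busy) U busy]: least fixpoint, start Z0 = Sat(busy) = {q3}, add states in Sat(grant & busy) with every successor in Z. Already a fixed point.
Sat(A[(grant & busy) U busy]) = {q3}
AF A[(grant & busy) U busy]: least fixpoint, start Z0 = {q3}, add states with every successor in Z. Already a fixed point.
Sat(AF A[(grant & busy) U busy]) = {q3}
q3 ∈ Sat(AF A[(grant & busy) U busy]) = {q3}, so the formula holds at q3.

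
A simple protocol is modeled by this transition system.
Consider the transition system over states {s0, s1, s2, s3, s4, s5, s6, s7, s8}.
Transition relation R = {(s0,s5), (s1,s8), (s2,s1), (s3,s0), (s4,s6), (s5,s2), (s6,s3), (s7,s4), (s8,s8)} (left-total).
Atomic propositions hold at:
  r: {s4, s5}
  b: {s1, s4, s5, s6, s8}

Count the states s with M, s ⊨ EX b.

Sat(EX b) = {s : some successor in {s1, s4, s5, s6, s8}} = {s0, s1, s2, s4, s7, s8}
|Sat(EX b)| = |{s0, s1, s2, s4, s7, s8}| = 6.

6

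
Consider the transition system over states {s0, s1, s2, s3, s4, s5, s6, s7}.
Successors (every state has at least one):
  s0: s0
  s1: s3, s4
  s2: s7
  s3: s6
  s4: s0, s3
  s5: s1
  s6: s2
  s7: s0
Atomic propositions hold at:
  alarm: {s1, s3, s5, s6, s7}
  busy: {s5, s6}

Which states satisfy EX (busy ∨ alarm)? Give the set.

{s1, s2, s3, s4, s5}

Sat(busy ∨ alarm) = {s1, s3, s5, s6, s7}
Sat(EX (busy ∨ alarm)) = {s : some successor in {s1, s3, s5, s6, s7}} = {s1, s2, s3, s4, s5}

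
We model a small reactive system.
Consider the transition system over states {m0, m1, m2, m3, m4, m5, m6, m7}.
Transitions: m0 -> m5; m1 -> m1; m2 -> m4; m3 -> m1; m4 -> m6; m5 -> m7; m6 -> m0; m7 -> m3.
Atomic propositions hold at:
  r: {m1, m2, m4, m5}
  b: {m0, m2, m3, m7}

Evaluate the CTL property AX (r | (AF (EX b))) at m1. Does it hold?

Sat(EX b) = {s : some successor in {m0, m2, m3, m7}} = {m5, m6, m7}
AF (EX b): least fixpoint, start Z0 = {m5, m6, m7}, add states with every successor in Z. Z1 = {m0, m4, m5, m6, m7}; Z2 = {m0, m2, m4, m5, m6, m7}; fixed.
Sat(AF (EX b)) = {m0, m2, m4, m5, m6, m7}
Sat(r | (AF (EX b))) = {m0, m1, m2, m4, m5, m6, m7}
Sat(AX (r | (AF (EX b)))) = {s : every successor in {m0, m1, m2, m4, m5, m6, m7}} = {m0, m1, m2, m3, m4, m5, m6}
m1 ∈ Sat(AX (r | (AF (EX b)))) = {m0, m1, m2, m3, m4, m5, m6}, so the formula holds at m1.

Yes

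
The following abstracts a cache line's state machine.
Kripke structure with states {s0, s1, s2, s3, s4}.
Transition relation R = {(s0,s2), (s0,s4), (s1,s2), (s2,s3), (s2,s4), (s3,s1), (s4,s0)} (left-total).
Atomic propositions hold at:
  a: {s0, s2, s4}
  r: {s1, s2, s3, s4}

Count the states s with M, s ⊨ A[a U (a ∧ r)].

Sat(a ∧ r) = {s2, s4}
A[a U (a ∧ r)]: least fixpoint, start Z0 = Sat((a ∧ r)) = {s2, s4}, add states in Sat(a) with every successor in Z. Z1 = {s0, s2, s4}; fixed.
Sat(A[a U (a ∧ r)]) = {s0, s2, s4}
|Sat(A[a U (a ∧ r)])| = |{s0, s2, s4}| = 3.

3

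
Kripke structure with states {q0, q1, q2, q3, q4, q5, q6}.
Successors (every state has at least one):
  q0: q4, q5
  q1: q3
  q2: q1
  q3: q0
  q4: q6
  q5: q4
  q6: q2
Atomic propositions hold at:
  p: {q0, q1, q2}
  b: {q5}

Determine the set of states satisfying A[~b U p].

Sat(~b) = {q0, q1, q2, q3, q4, q6}
A[~b U p]: least fixpoint, start Z0 = Sat(p) = {q0, q1, q2}, add states in Sat(~b) with every successor in Z. Z1 = {q0, q1, q2, q3, q6}; Z2 = {q0, q1, q2, q3, q4, q6}; fixed.
Sat(A[~b U p]) = {q0, q1, q2, q3, q4, q6}

{q0, q1, q2, q3, q4, q6}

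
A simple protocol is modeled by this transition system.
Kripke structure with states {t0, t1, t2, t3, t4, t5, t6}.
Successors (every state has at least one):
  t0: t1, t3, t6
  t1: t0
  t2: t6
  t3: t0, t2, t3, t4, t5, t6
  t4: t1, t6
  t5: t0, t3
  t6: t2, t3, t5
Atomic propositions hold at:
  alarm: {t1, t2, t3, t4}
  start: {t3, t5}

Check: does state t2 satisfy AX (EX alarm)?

Sat(EX alarm) = {s : some successor in {t1, t2, t3, t4}} = {t0, t3, t4, t5, t6}
Sat(AX (EX alarm)) = {s : every successor in {t0, t3, t4, t5, t6}} = {t1, t2, t5}
t2 ∈ Sat(AX (EX alarm)) = {t1, t2, t5}, so the formula holds at t2.

Yes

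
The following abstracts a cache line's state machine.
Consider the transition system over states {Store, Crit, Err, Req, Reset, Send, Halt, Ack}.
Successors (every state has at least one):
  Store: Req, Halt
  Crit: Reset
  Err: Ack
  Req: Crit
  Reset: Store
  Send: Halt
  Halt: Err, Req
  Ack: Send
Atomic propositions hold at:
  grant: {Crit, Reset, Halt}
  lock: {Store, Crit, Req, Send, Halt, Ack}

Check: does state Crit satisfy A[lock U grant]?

A[lock U grant]: least fixpoint, start Z0 = Sat(grant) = {Crit, Reset, Halt}, add states in Sat(lock) with every successor in Z. Z1 = {Crit, Req, Reset, Send, Halt}; Z2 = {Store, Crit, Req, Reset, Send, Halt, Ack}; fixed.
Sat(A[lock U grant]) = {Store, Crit, Req, Reset, Send, Halt, Ack}
Crit ∈ Sat(A[lock U grant]) = {Store, Crit, Req, Reset, Send, Halt, Ack}, so the formula holds at Crit.

Yes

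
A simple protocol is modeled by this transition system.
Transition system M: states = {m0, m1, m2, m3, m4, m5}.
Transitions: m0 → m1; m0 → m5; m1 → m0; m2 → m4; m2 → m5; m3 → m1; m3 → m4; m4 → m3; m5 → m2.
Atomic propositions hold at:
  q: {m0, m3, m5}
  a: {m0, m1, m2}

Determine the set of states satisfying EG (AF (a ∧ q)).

Sat(a ∧ q) = {m0}
AF (a ∧ q): least fixpoint, start Z0 = {m0}, add states with every successor in Z. Z1 = {m0, m1}; fixed.
Sat(AF (a ∧ q)) = {m0, m1}
EG (AF (a ∧ q)): greatest fixpoint, start Z0 = {m0, m1}, keep only states in Sat with some successor in Z. Already a fixed point.
Sat(EG (AF (a ∧ q))) = {m0, m1}

{m0, m1}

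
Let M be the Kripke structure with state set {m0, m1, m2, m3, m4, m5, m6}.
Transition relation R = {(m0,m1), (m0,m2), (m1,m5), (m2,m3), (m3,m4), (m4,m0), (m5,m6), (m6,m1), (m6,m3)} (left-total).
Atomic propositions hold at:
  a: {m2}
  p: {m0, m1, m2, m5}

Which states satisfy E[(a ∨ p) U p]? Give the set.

Sat(a ∨ p) = {m0, m1, m2, m5}
E[(a ∨ p) U p]: least fixpoint, start Z0 = Sat(p) = {m0, m1, m2, m5}, add states in Sat(a ∨ p) with some successor in Z. Already a fixed point.
Sat(E[(a ∨ p) U p]) = {m0, m1, m2, m5}

{m0, m1, m2, m5}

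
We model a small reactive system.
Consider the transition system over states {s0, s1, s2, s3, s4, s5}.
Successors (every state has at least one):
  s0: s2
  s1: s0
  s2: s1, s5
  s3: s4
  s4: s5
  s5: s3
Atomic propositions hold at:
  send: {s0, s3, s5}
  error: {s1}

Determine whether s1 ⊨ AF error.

Yes

AF error: least fixpoint, start Z0 = {s1}, add states with every successor in Z. Already a fixed point.
Sat(AF error) = {s1}
s1 ∈ Sat(AF error) = {s1}, so the formula holds at s1.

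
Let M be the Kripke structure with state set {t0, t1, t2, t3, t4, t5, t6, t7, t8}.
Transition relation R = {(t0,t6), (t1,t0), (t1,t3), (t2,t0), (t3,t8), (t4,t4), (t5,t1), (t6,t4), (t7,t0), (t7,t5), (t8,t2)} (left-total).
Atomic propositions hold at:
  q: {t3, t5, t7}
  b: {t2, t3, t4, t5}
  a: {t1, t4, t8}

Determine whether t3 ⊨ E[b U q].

E[b U q]: least fixpoint, start Z0 = Sat(q) = {t3, t5, t7}, add states in Sat(b) with some successor in Z. Already a fixed point.
Sat(E[b U q]) = {t3, t5, t7}
t3 ∈ Sat(E[b U q]) = {t3, t5, t7}, so the formula holds at t3.

Yes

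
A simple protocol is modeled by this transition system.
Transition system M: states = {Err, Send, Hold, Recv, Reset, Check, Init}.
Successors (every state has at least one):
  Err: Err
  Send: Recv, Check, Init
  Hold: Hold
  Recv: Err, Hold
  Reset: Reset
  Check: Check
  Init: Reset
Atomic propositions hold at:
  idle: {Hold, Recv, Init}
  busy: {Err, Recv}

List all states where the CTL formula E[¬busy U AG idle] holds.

Sat(¬busy) = {Send, Hold, Reset, Check, Init}
AG idle: greatest fixpoint, start Z0 = {Hold, Recv, Init}, keep only states in Sat with every successor in Z. Z1 = {Hold}; fixed.
Sat(AG idle) = {Hold}
E[¬busy U AG idle]: least fixpoint, start Z0 = Sat(AG idle) = {Hold}, add states in Sat(¬busy) with some successor in Z. Already a fixed point.
Sat(E[¬busy U AG idle]) = {Hold}

{Hold}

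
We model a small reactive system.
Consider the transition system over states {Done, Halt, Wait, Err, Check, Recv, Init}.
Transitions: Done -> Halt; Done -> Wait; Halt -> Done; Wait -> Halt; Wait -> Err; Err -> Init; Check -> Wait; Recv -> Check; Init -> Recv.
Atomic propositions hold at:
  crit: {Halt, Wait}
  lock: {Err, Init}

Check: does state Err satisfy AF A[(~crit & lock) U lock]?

Yes

Sat(~crit) = {Done, Err, Check, Recv, Init}
Sat(~crit & lock) = {Err, Init}
A[(~crit & lock) U lock]: least fixpoint, start Z0 = Sat(lock) = {Err, Init}, add states in Sat(~crit & lock) with every successor in Z. Already a fixed point.
Sat(A[(~crit & lock) U lock]) = {Err, Init}
AF A[(~crit & lock) U lock]: least fixpoint, start Z0 = {Err, Init}, add states with every successor in Z. Already a fixed point.
Sat(AF A[(~crit & lock) U lock]) = {Err, Init}
Err ∈ Sat(AF A[(~crit & lock) U lock]) = {Err, Init}, so the formula holds at Err.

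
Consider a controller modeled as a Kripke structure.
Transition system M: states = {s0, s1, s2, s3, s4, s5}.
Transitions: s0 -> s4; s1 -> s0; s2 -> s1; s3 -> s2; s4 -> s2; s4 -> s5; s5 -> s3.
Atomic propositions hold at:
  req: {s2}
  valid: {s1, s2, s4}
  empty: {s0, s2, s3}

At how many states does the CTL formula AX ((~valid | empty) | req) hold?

4

Sat(~valid) = {s0, s3, s5}
Sat(~valid | empty) = {s0, s2, s3, s5}
Sat((~valid | empty) | req) = {s0, s2, s3, s5}
Sat(AX ((~valid | empty) | req)) = {s : every successor in {s0, s2, s3, s5}} = {s1, s3, s4, s5}
|Sat(AX ((~valid | empty) | req))| = |{s1, s3, s4, s5}| = 4.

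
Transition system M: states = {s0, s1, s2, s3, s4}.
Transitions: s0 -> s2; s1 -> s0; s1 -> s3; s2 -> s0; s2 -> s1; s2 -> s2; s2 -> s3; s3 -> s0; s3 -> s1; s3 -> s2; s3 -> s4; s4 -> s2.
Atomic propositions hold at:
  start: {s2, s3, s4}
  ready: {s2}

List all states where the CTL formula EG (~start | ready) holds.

{s0, s1, s2}

Sat(~start) = {s0, s1}
Sat(~start | ready) = {s0, s1, s2}
EG (~start | ready): greatest fixpoint, start Z0 = {s0, s1, s2}, keep only states in Sat with some successor in Z. Already a fixed point.
Sat(EG (~start | ready)) = {s0, s1, s2}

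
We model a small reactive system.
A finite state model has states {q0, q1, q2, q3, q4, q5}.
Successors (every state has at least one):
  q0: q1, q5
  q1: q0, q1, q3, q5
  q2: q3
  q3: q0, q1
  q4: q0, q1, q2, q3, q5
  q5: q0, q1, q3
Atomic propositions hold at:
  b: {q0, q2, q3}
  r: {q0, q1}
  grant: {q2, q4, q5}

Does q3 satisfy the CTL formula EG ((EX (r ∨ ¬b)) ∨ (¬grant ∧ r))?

Yes

Sat(¬b) = {q1, q4, q5}
Sat(r ∨ ¬b) = {q0, q1, q4, q5}
Sat(EX (r ∨ ¬b)) = {s : some successor in {q0, q1, q4, q5}} = {q0, q1, q3, q4, q5}
Sat(¬grant) = {q0, q1, q3}
Sat(¬grant ∧ r) = {q0, q1}
Sat((EX (r ∨ ¬b)) ∨ (¬grant ∧ r)) = {q0, q1, q3, q4, q5}
EG ((EX (r ∨ ¬b)) ∨ (¬grant ∧ r)): greatest fixpoint, start Z0 = {q0, q1, q3, q4, q5}, keep only states in Sat with some successor in Z. Already a fixed point.
Sat(EG ((EX (r ∨ ¬b)) ∨ (¬grant ∧ r))) = {q0, q1, q3, q4, q5}
q3 ∈ Sat(EG ((EX (r ∨ ¬b)) ∨ (¬grant ∧ r))) = {q0, q1, q3, q4, q5}, so the formula holds at q3.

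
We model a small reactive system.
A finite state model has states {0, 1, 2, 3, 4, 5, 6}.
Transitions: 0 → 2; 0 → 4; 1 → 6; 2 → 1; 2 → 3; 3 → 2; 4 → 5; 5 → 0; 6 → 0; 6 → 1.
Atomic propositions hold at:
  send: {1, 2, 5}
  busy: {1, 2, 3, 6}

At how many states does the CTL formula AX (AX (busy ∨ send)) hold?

Sat(busy ∨ send) = {1, 2, 3, 5, 6}
Sat(AX (busy ∨ send)) = {s : every successor in {1, 2, 3, 5, 6}} = {1, 2, 3, 4}
Sat(AX (AX (busy ∨ send))) = {s : every successor in {1, 2, 3, 4}} = {0, 2, 3}
|Sat(AX (AX (busy ∨ send)))| = |{0, 2, 3}| = 3.

3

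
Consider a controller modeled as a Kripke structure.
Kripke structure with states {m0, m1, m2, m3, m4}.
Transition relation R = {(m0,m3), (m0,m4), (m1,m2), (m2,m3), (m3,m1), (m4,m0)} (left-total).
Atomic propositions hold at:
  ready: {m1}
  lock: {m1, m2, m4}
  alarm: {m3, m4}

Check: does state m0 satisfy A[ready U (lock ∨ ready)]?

No

Sat(lock ∨ ready) = {m1, m2, m4}
A[ready U (lock ∨ ready)]: least fixpoint, start Z0 = Sat((lock ∨ ready)) = {m1, m2, m4}, add states in Sat(ready) with every successor in Z. Already a fixed point.
Sat(A[ready U (lock ∨ ready)]) = {m1, m2, m4}
m0 ∉ Sat(A[ready U (lock ∨ ready)]) = {m1, m2, m4}, so the formula does not hold at m0.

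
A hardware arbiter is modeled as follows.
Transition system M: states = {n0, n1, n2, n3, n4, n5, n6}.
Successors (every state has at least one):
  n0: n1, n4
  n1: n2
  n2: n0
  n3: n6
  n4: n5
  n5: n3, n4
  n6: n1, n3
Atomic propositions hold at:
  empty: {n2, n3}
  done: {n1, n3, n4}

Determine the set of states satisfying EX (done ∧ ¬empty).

Sat(¬empty) = {n0, n1, n4, n5, n6}
Sat(done ∧ ¬empty) = {n1, n4}
Sat(EX (done ∧ ¬empty)) = {s : some successor in {n1, n4}} = {n0, n5, n6}

{n0, n5, n6}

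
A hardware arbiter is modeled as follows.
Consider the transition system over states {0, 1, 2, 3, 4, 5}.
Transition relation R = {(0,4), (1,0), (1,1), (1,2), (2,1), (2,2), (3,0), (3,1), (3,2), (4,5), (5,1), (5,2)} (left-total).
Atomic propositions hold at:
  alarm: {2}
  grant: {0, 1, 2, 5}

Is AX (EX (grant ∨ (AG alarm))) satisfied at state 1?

No

AG alarm: greatest fixpoint, start Z0 = {2}, keep only states in Sat with every successor in Z. Z1 = ∅; fixed.
Sat(AG alarm) = ∅
Sat(grant ∨ (AG alarm)) = {0, 1, 2, 5}
Sat(EX (grant ∨ (AG alarm))) = {s : some successor in {0, 1, 2, 5}} = {1, 2, 3, 4, 5}
Sat(AX (EX (grant ∨ (AG alarm)))) = {s : every successor in {1, 2, 3, 4, 5}} = {0, 2, 4, 5}
1 ∉ Sat(AX (EX (grant ∨ (AG alarm)))) = {0, 2, 4, 5}, so the formula does not hold at 1.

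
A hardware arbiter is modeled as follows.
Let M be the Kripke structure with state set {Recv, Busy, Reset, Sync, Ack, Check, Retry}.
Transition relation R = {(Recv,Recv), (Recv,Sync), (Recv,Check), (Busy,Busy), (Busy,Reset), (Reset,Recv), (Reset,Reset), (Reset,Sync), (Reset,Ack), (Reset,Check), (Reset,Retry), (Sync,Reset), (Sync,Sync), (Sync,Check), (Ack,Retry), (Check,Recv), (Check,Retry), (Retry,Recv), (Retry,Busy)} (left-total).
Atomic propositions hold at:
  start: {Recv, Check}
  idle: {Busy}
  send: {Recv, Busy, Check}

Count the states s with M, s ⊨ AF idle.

AF idle: least fixpoint, start Z0 = {Busy}, add states with every successor in Z. Already a fixed point.
Sat(AF idle) = {Busy}
|Sat(AF idle)| = |{Busy}| = 1.

1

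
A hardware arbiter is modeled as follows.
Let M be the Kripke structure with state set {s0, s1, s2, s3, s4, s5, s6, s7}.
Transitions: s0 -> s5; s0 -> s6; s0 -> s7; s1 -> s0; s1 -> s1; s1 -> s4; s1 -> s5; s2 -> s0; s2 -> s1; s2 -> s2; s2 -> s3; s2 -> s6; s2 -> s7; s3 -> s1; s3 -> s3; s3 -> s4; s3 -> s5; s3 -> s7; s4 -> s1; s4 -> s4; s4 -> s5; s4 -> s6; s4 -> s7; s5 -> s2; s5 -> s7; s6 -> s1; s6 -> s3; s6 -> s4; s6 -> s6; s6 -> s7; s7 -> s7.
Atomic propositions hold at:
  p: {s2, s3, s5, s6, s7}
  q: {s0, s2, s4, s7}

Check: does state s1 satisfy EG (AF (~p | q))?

Yes

Sat(~p) = {s0, s1, s4}
Sat(~p | q) = {s0, s1, s2, s4, s7}
AF (~p | q): least fixpoint, start Z0 = {s0, s1, s2, s4, s7}, add states with every successor in Z. Z1 = {s0, s1, s2, s4, s5, s7}; fixed.
Sat(AF (~p | q)) = {s0, s1, s2, s4, s5, s7}
EG (AF (~p | q)): greatest fixpoint, start Z0 = {s0, s1, s2, s4, s5, s7}, keep only states in Sat with some successor in Z. Already a fixed point.
Sat(EG (AF (~p | q))) = {s0, s1, s2, s4, s5, s7}
s1 ∈ Sat(EG (AF (~p | q))) = {s0, s1, s2, s4, s5, s7}, so the formula holds at s1.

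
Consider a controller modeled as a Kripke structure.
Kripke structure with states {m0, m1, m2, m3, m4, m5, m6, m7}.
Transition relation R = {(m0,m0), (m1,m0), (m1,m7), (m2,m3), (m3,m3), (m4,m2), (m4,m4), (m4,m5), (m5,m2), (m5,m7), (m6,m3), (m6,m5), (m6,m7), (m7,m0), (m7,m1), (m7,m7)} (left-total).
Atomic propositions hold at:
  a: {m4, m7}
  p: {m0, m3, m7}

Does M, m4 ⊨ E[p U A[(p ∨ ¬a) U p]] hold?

Sat(¬a) = {m0, m1, m2, m3, m5, m6}
Sat(p ∨ ¬a) = {m0, m1, m2, m3, m5, m6, m7}
A[(p ∨ ¬a) U p]: least fixpoint, start Z0 = Sat(p) = {m0, m3, m7}, add states in Sat(p ∨ ¬a) with every successor in Z. Z1 = {m0, m1, m2, m3, m7}; Z2 = {m0, m1, m2, m3, m5, m7}; Z3 = {m0, m1, m2, m3, m5, m6, m7}; fixed.
Sat(A[(p ∨ ¬a) U p]) = {m0, m1, m2, m3, m5, m6, m7}
E[p U A[(p ∨ ¬a) U p]]: least fixpoint, start Z0 = Sat(A[(p ∨ ¬a) U p]) = {m0, m1, m2, m3, m5, m6, m7}, add states in Sat(p) with some successor in Z. Already a fixed point.
Sat(E[p U A[(p ∨ ¬a) U p]]) = {m0, m1, m2, m3, m5, m6, m7}
m4 ∉ Sat(E[p U A[(p ∨ ¬a) U p]]) = {m0, m1, m2, m3, m5, m6, m7}, so the formula does not hold at m4.

No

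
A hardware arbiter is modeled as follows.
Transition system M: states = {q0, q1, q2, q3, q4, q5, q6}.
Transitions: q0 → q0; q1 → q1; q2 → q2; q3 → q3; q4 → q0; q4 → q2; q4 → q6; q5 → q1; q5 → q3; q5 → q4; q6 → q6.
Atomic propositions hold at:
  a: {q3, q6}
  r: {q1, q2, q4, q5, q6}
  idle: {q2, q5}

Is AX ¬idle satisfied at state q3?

Yes

Sat(¬idle) = {q0, q1, q3, q4, q6}
Sat(AX ¬idle) = {s : every successor in {q0, q1, q3, q4, q6}} = {q0, q1, q3, q5, q6}
q3 ∈ Sat(AX ¬idle) = {q0, q1, q3, q5, q6}, so the formula holds at q3.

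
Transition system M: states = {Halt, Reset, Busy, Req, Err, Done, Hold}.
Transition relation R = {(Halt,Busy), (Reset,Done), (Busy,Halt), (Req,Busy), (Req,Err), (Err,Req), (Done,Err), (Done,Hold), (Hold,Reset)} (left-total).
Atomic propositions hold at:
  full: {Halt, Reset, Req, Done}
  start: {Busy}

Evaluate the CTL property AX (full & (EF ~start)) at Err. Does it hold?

Yes

Sat(~start) = {Halt, Reset, Req, Err, Done, Hold}
EF ~start: least fixpoint, start Z0 = {Halt, Reset, Req, Err, Done, Hold}, add states with some successor in Z. Z1 = {Halt, Reset, Busy, Req, Err, Done, Hold}; fixed.
Sat(EF ~start) = {Halt, Reset, Busy, Req, Err, Done, Hold}
Sat(full & (EF ~start)) = {Halt, Reset, Req, Done}
Sat(AX (full & (EF ~start))) = {s : every successor in {Halt, Reset, Req, Done}} = {Reset, Busy, Err, Hold}
Err ∈ Sat(AX (full & (EF ~start))) = {Reset, Busy, Err, Hold}, so the formula holds at Err.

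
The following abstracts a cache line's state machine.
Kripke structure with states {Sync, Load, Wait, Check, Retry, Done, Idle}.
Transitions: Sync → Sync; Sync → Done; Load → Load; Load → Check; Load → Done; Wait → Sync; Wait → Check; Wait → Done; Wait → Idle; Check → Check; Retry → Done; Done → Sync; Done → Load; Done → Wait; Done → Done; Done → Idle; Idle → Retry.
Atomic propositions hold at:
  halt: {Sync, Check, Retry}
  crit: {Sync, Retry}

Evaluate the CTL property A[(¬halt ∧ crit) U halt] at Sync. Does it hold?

Yes

Sat(¬halt) = {Load, Wait, Done, Idle}
Sat(¬halt ∧ crit) = ∅
A[(¬halt ∧ crit) U halt]: least fixpoint, start Z0 = Sat(halt) = {Sync, Check, Retry}, add states in Sat(¬halt ∧ crit) with every successor in Z. Already a fixed point.
Sat(A[(¬halt ∧ crit) U halt]) = {Sync, Check, Retry}
Sync ∈ Sat(A[(¬halt ∧ crit) U halt]) = {Sync, Check, Retry}, so the formula holds at Sync.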